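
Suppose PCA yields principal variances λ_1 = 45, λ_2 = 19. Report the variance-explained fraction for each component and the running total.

Step 1 — total variance = trace(Sigma) = Σ λ_i = 45 + 19 = 64.

Step 2 — fraction explained by component i = λ_i / Σ λ:
  PC1: 45/64 = 0.7031
  PC2: 19/64 = 0.2969

Step 3 — cumulative fraction after k components = (λ_1 + ... + λ_k) / Σ λ:
  k = 1: 45/64 = 0.7031
  k = 2: (45 + 19)/64 = 64/64 = 1

Summary (fraction, with percent):

explained: PC1 0.7031 (70.31%), PC2 0.2969 (29.69%);  cumulative: 0.7031, 1


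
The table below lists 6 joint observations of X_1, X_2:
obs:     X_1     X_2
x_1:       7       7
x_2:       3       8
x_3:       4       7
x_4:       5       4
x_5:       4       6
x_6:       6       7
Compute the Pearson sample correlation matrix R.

Step 1 — column means:
  mean(X_1) = (7 + 3 + 4 + 5 + 4 + 6) / 6 = 29/6 = 4.8333
  mean(X_2) = (7 + 8 + 7 + 4 + 6 + 7) / 6 = 39/6 = 6.5

Step 2 — sample variances and covariances s[i,j] = (1/(n-1)) · Σ_k (x_{k,i} - mean_i) · (x_{k,j} - mean_j), with n-1 = 5:
  s[X_1,X_1] = ((2.1667)·(2.1667) + (-1.8333)·(-1.8333) + (-0.8333)·(-0.8333) + (0.1667)·(0.1667) + (-0.8333)·(-0.8333) + (1.1667)·(1.1667)) / 5 = 10.8333/5 = 2.1667
  s[X_1,X_2] = ((2.1667)·(0.5) + (-1.8333)·(1.5) + (-0.8333)·(0.5) + (0.1667)·(-2.5) + (-0.8333)·(-0.5) + (1.1667)·(0.5)) / 5 = -1.5/5 = -0.3
  s[X_2,X_2] = ((0.5)·(0.5) + (1.5)·(1.5) + (0.5)·(0.5) + (-2.5)·(-2.5) + (-0.5)·(-0.5) + (0.5)·(0.5)) / 5 = 9.5/5 = 1.9
  Sample standard deviations s_i = √(s[i,i]):
  s(X_1) = √(2.1667) = 1.472
  s(X_2) = √(1.9) = 1.3784

Step 3 — r_{ij} = s_{ij} / (s_i · s_j):
  r[X_1,X_1] = 1 (diagonal).
  r[X_1,X_2] = -0.3 / (1.472 · 1.3784) = -0.3 / 2.029 = -0.1479
  r[X_2,X_2] = 1 (diagonal).

R is symmetric with unit diagonal. Assembling:

R = [[1, -0.1479],
 [-0.1479, 1]]


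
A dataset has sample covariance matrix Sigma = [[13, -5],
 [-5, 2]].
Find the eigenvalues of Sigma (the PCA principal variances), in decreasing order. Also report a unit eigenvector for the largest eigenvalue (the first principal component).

Step 1 — characteristic polynomial of 2×2 Sigma:
  det(Sigma - λI) = λ² - trace · λ + det = 0.
  trace = 13 + 2 = 15, det = 13·2 - (-5)² = 1.
Step 2 — discriminant:
  Δ = trace² - 4·det = 225 - 4 = 221.
Step 3 — eigenvalues:
  λ = (trace ± √Δ)/2 = (15 ± 14.8661)/2,
  λ_1 = 14.933,  λ_2 = 0.067.

Step 4 — unit eigenvector for λ_1: solve (Sigma - λ_1 I)v = 0. First row:
  (13 - 14.933)·v_x + (-5)·v_y = 0, i.e. (-1.933)·v_x + (-5)·v_y = 0,
  so v ∝ (b, λ_1 - a) = (-5, 1.933); multiply by -1 so the first entry is positive: u = (5, -1.933).
  ||u|| = √((5)² + (-1.933)²) = √(28.7366) ≈ 5.3607,
  v_1 = u/||u|| ≈ (0.9327, -0.3606) (||v_1|| = 1).

λ_1 = 14.933,  λ_2 = 0.067;  v_1 ≈ (0.9327, -0.3606)


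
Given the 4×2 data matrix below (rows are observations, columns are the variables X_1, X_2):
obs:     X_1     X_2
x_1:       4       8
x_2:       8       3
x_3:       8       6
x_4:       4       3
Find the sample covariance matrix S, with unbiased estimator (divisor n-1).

Step 1 — column means:
  mean(X_1) = (4 + 8 + 8 + 4) / 4 = 24/4 = 6
  mean(X_2) = (8 + 3 + 6 + 3) / 4 = 20/4 = 5

Step 2 — sample covariance S[i,j] = (1/(n-1)) · Σ_k (x_{k,i} - mean_i) · (x_{k,j} - mean_j), with n-1 = 3.
  S[X_1,X_1] = ((-2)·(-2) + (2)·(2) + (2)·(2) + (-2)·(-2)) / 3 = 16/3 = 5.3333
  S[X_1,X_2] = ((-2)·(3) + (2)·(-2) + (2)·(1) + (-2)·(-2)) / 3 = -4/3 = -1.3333
  S[X_2,X_2] = ((3)·(3) + (-2)·(-2) + (1)·(1) + (-2)·(-2)) / 3 = 18/3 = 6

S is symmetric (S[j,i] = S[i,j]). Assembling:

S = [[5.3333, -1.3333],
 [-1.3333, 6]]


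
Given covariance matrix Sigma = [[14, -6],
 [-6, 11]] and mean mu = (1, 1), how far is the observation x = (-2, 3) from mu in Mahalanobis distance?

Step 1 — centre the observation: (x - mu) = (-3, 2).

Step 2 — invert Sigma. det(Sigma) = 14·11 - (-6)² = 118.
  Sigma^{-1} = (1/det) · [[d, -b], [-b, a]] = [[0.0932, 0.0508],
 [0.0508, 0.1186]].

Step 3 — form the quadratic (x - mu)^T · Sigma^{-1} · (x - mu):
  Sigma^{-1} · (x - mu) = (-0.178, 0.0847).
  (x - mu)^T · [Sigma^{-1} · (x - mu)] = (-3)·(-0.178) + (2)·(0.0847) = 0.7034.

Step 4 — take square root: d = √(0.7034) ≈ 0.8387.

d(x, mu) = √(0.7034) ≈ 0.8387


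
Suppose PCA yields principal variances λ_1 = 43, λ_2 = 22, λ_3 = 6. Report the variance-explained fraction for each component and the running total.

Step 1 — total variance = trace(Sigma) = Σ λ_i = 43 + 22 + 6 = 71.

Step 2 — fraction explained by component i = λ_i / Σ λ:
  PC1: 43/71 = 0.6056
  PC2: 22/71 = 0.3099
  PC3: 6/71 = 0.0845

Step 3 — cumulative fraction after k components = (λ_1 + ... + λ_k) / Σ λ:
  k = 1: 43/71 = 0.6056
  k = 2: (43 + 22)/71 = 65/71 = 0.9155
  k = 3: (43 + 22 + 6)/71 = 71/71 = 1

Summary (fraction, with percent):

explained: PC1 0.6056 (60.56%), PC2 0.3099 (30.99%), PC3 0.0845 (8.45%);  cumulative: 0.6056, 0.9155, 1


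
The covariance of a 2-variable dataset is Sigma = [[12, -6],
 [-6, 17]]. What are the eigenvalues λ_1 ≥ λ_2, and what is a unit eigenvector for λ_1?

Step 1 — characteristic polynomial of 2×2 Sigma:
  det(Sigma - λI) = λ² - trace · λ + det = 0.
  trace = 12 + 17 = 29, det = 12·17 - (-6)² = 168.
Step 2 — discriminant:
  Δ = trace² - 4·det = 841 - 672 = 169.
Step 3 — eigenvalues:
  λ = (trace ± √Δ)/2 = (29 ± 13)/2,
  λ_1 = 21,  λ_2 = 8.

Step 4 — unit eigenvector for λ_1: solve (Sigma - λ_1 I)v = 0. First row:
  (12 - 21)·v_x + (-6)·v_y = 0, i.e. (-9)·v_x + (-6)·v_y = 0,
  so v ∝ (b, λ_1 - a) = (-6, 9); multiply by -1 so the first entry is positive: u = (6, -9).
  ||u|| = √((6)² + (-9)²) = √(117) ≈ 10.8167,
  v_1 = u/||u|| ≈ (0.5547, -0.8321) (||v_1|| = 1).

λ_1 = 21,  λ_2 = 8;  v_1 ≈ (0.5547, -0.8321)


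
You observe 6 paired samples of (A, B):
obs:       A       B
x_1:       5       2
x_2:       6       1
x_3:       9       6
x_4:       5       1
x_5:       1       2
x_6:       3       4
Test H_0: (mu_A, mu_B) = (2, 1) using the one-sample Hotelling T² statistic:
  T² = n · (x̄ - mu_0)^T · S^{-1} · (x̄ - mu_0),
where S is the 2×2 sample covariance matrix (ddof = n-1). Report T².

Step 1 — sample mean vector:
  mean(A) = (5 + 6 + 9 + 5 + 1 + 3) / 6 = 29/6 = 4.8333
  mean(B) = (2 + 1 + 6 + 1 + 2 + 4) / 6 = 16/6 = 2.6667
  x̄ = (4.8333, 2.6667),  deviation x̄ - mu_0 = (4.8333, 2.6667) - (2, 1) = (2.8333, 1.6667).

Step 2 — sample covariance matrix, S[i,j] = (1/(n-1)) · Σ_k (x_{k,i} - mean_i) · (x_{k,j} - mean_j), divisor n-1 = 5:
  S[A,A] = ((0.1667)·(0.1667) + (1.1667)·(1.1667) + (4.1667)·(4.1667) + (0.1667)·(0.1667) + (-3.8333)·(-3.8333) + (-1.8333)·(-1.8333)) / 5 = 36.8333/5 = 7.3667
  S[A,B] = ((0.1667)·(-0.6667) + (1.1667)·(-1.6667) + (4.1667)·(3.3333) + (0.1667)·(-1.6667) + (-3.8333)·(-0.6667) + (-1.8333)·(1.3333)) / 5 = 11.6667/5 = 2.3333
  S[B,B] = ((-0.6667)·(-0.6667) + (-1.6667)·(-1.6667) + (3.3333)·(3.3333) + (-1.6667)·(-1.6667) + (-0.6667)·(-0.6667) + (1.3333)·(1.3333)) / 5 = 19.3333/5 = 3.8667
  S = [[7.3667, 2.3333],
 [2.3333, 3.8667]].

Step 3 — invert S. det(S) = 7.3667·3.8667 - (2.3333)² = 23.04.
  S^{-1} = (1/det) · [[d, -b], [-b, a]] = [[0.1678, -0.1013],
 [-0.1013, 0.3197]].

Step 4 — quadratic form (x̄ - mu_0)^T · S^{-1} · (x̄ - mu_0):
  S^{-1} · (x̄ - mu_0) = (0.3067, 0.2459),
  (x̄ - mu_0)^T · [...] = (2.8333)·(0.3067) + (1.6667)·(0.2459) = 1.2789.

Step 5 — scale by n: T² = 6 · 1.2789 = 7.6736.

T² ≈ 7.6736


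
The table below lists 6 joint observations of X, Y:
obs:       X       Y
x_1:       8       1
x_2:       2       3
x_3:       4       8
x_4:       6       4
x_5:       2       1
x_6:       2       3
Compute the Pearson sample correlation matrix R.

Step 1 — column means:
  mean(X) = (8 + 2 + 4 + 6 + 2 + 2) / 6 = 24/6 = 4
  mean(Y) = (1 + 3 + 8 + 4 + 1 + 3) / 6 = 20/6 = 3.3333

Step 2 — sample variances and covariances s[i,j] = (1/(n-1)) · Σ_k (x_{k,i} - mean_i) · (x_{k,j} - mean_j), with n-1 = 5:
  s[X,X] = ((4)·(4) + (-2)·(-2) + (0)·(0) + (2)·(2) + (-2)·(-2) + (-2)·(-2)) / 5 = 32/5 = 6.4
  s[X,Y] = ((4)·(-2.3333) + (-2)·(-0.3333) + (0)·(4.6667) + (2)·(0.6667) + (-2)·(-2.3333) + (-2)·(-0.3333)) / 5 = -2/5 = -0.4
  s[Y,Y] = ((-2.3333)·(-2.3333) + (-0.3333)·(-0.3333) + (4.6667)·(4.6667) + (0.6667)·(0.6667) + (-2.3333)·(-2.3333) + (-0.3333)·(-0.3333)) / 5 = 33.3333/5 = 6.6667
  Sample standard deviations s_i = √(s[i,i]):
  s(X) = √(6.4) = 2.5298
  s(Y) = √(6.6667) = 2.582

Step 3 — r_{ij} = s_{ij} / (s_i · s_j):
  r[X,X] = 1 (diagonal).
  r[X,Y] = -0.4 / (2.5298 · 2.582) = -0.4 / 6.532 = -0.0612
  r[Y,Y] = 1 (diagonal).

R is symmetric with unit diagonal. Assembling:

R = [[1, -0.0612],
 [-0.0612, 1]]


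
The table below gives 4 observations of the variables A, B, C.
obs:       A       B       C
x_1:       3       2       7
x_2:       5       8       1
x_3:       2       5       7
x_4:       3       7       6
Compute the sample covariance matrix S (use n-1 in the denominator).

Step 1 — column means:
  mean(A) = (3 + 5 + 2 + 3) / 4 = 13/4 = 3.25
  mean(B) = (2 + 8 + 5 + 7) / 4 = 22/4 = 5.5
  mean(C) = (7 + 1 + 7 + 6) / 4 = 21/4 = 5.25

Step 2 — sample covariance S[i,j] = (1/(n-1)) · Σ_k (x_{k,i} - mean_i) · (x_{k,j} - mean_j), with n-1 = 3.
  S[A,A] = ((-0.25)·(-0.25) + (1.75)·(1.75) + (-1.25)·(-1.25) + (-0.25)·(-0.25)) / 3 = 4.75/3 = 1.5833
  S[A,B] = ((-0.25)·(-3.5) + (1.75)·(2.5) + (-1.25)·(-0.5) + (-0.25)·(1.5)) / 3 = 5.5/3 = 1.8333
  S[A,C] = ((-0.25)·(1.75) + (1.75)·(-4.25) + (-1.25)·(1.75) + (-0.25)·(0.75)) / 3 = -10.25/3 = -3.4167
  S[B,B] = ((-3.5)·(-3.5) + (2.5)·(2.5) + (-0.5)·(-0.5) + (1.5)·(1.5)) / 3 = 21/3 = 7
  S[B,C] = ((-3.5)·(1.75) + (2.5)·(-4.25) + (-0.5)·(1.75) + (1.5)·(0.75)) / 3 = -16.5/3 = -5.5
  S[C,C] = ((1.75)·(1.75) + (-4.25)·(-4.25) + (1.75)·(1.75) + (0.75)·(0.75)) / 3 = 24.75/3 = 8.25

S is symmetric (S[j,i] = S[i,j]). Assembling:

S = [[1.5833, 1.8333, -3.4167],
 [1.8333, 7, -5.5],
 [-3.4167, -5.5, 8.25]]


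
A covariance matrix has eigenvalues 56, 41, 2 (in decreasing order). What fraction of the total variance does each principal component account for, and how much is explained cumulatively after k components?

Step 1 — total variance = trace(Sigma) = Σ λ_i = 56 + 41 + 2 = 99.

Step 2 — fraction explained by component i = λ_i / Σ λ:
  PC1: 56/99 = 0.5657
  PC2: 41/99 = 0.4141
  PC3: 2/99 = 0.0202

Step 3 — cumulative fraction after k components = (λ_1 + ... + λ_k) / Σ λ:
  k = 1: 56/99 = 0.5657
  k = 2: (56 + 41)/99 = 97/99 = 0.9798
  k = 3: (56 + 41 + 2)/99 = 99/99 = 1

Summary (fraction, with percent):

explained: PC1 0.5657 (56.57%), PC2 0.4141 (41.41%), PC3 0.0202 (2.02%);  cumulative: 0.5657, 0.9798, 1


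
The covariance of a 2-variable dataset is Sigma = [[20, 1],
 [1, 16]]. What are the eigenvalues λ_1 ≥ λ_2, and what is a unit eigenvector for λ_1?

Step 1 — characteristic polynomial of 2×2 Sigma:
  det(Sigma - λI) = λ² - trace · λ + det = 0.
  trace = 20 + 16 = 36, det = 20·16 - (1)² = 319.
Step 2 — discriminant:
  Δ = trace² - 4·det = 1296 - 1276 = 20.
Step 3 — eigenvalues:
  λ = (trace ± √Δ)/2 = (36 ± 4.4721)/2,
  λ_1 = 20.2361,  λ_2 = 15.7639.

Step 4 — unit eigenvector for λ_1: solve (Sigma - λ_1 I)v = 0. First row:
  (20 - 20.2361)·v_x + (1)·v_y = 0, i.e. (-0.2361)·v_x + (1)·v_y = 0,
  so v ∝ (b, λ_1 - a) = (1, 0.2361) = u.
  ||u|| = √((1)² + (0.2361)²) = √(1.0557) ≈ 1.0275,
  v_1 = u/||u|| ≈ (0.9732, 0.2298) (||v_1|| = 1).

λ_1 = 20.2361,  λ_2 = 15.7639;  v_1 ≈ (0.9732, 0.2298)


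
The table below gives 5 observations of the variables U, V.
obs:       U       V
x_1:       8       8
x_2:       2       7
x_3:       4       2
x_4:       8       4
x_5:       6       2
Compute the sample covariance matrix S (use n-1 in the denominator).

Step 1 — column means:
  mean(U) = (8 + 2 + 4 + 8 + 6) / 5 = 28/5 = 5.6
  mean(V) = (8 + 7 + 2 + 4 + 2) / 5 = 23/5 = 4.6

Step 2 — sample covariance S[i,j] = (1/(n-1)) · Σ_k (x_{k,i} - mean_i) · (x_{k,j} - mean_j), with n-1 = 4.
  S[U,U] = ((2.4)·(2.4) + (-3.6)·(-3.6) + (-1.6)·(-1.6) + (2.4)·(2.4) + (0.4)·(0.4)) / 4 = 27.2/4 = 6.8
  S[U,V] = ((2.4)·(3.4) + (-3.6)·(2.4) + (-1.6)·(-2.6) + (2.4)·(-0.6) + (0.4)·(-2.6)) / 4 = 1.2/4 = 0.3
  S[V,V] = ((3.4)·(3.4) + (2.4)·(2.4) + (-2.6)·(-2.6) + (-0.6)·(-0.6) + (-2.6)·(-2.6)) / 4 = 31.2/4 = 7.8

S is symmetric (S[j,i] = S[i,j]). Assembling:

S = [[6.8, 0.3],
 [0.3, 7.8]]


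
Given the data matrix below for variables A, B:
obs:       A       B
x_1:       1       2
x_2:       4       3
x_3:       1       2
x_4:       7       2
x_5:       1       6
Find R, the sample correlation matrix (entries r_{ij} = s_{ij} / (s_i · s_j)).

Step 1 — column means:
  mean(A) = (1 + 4 + 1 + 7 + 1) / 5 = 14/5 = 2.8
  mean(B) = (2 + 3 + 2 + 2 + 6) / 5 = 15/5 = 3

Step 2 — sample variances and covariances s[i,j] = (1/(n-1)) · Σ_k (x_{k,i} - mean_i) · (x_{k,j} - mean_j), with n-1 = 4:
  s[A,A] = ((-1.8)·(-1.8) + (1.2)·(1.2) + (-1.8)·(-1.8) + (4.2)·(4.2) + (-1.8)·(-1.8)) / 4 = 28.8/4 = 7.2
  s[A,B] = ((-1.8)·(-1) + (1.2)·(0) + (-1.8)·(-1) + (4.2)·(-1) + (-1.8)·(3)) / 4 = -6/4 = -1.5
  s[B,B] = ((-1)·(-1) + (0)·(0) + (-1)·(-1) + (-1)·(-1) + (3)·(3)) / 4 = 12/4 = 3
  Sample standard deviations s_i = √(s[i,i]):
  s(A) = √(7.2) = 2.6833
  s(B) = √(3) = 1.7321

Step 3 — r_{ij} = s_{ij} / (s_i · s_j):
  r[A,A] = 1 (diagonal).
  r[A,B] = -1.5 / (2.6833 · 1.7321) = -1.5 / 4.6476 = -0.3227
  r[B,B] = 1 (diagonal).

R is symmetric with unit diagonal. Assembling:

R = [[1, -0.3227],
 [-0.3227, 1]]


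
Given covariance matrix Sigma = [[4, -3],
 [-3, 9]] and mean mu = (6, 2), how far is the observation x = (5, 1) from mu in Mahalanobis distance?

Step 1 — centre the observation: (x - mu) = (-1, -1).

Step 2 — invert Sigma. det(Sigma) = 4·9 - (-3)² = 27.
  Sigma^{-1} = (1/det) · [[d, -b], [-b, a]] = [[0.3333, 0.1111],
 [0.1111, 0.1481]].

Step 3 — form the quadratic (x - mu)^T · Sigma^{-1} · (x - mu):
  Sigma^{-1} · (x - mu) = (-0.4444, -0.2593).
  (x - mu)^T · [Sigma^{-1} · (x - mu)] = (-1)·(-0.4444) + (-1)·(-0.2593) = 0.7037.

Step 4 — take square root: d = √(0.7037) ≈ 0.8389.

d(x, mu) = √(0.7037) ≈ 0.8389


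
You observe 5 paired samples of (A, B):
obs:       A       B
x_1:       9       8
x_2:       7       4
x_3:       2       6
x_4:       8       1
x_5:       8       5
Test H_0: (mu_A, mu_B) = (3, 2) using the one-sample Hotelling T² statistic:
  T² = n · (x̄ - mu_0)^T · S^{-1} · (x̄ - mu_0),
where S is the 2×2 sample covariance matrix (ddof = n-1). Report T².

Step 1 — sample mean vector:
  mean(A) = (9 + 7 + 2 + 8 + 8) / 5 = 34/5 = 6.8
  mean(B) = (8 + 4 + 6 + 1 + 5) / 5 = 24/5 = 4.8
  x̄ = (6.8, 4.8),  deviation x̄ - mu_0 = (6.8, 4.8) - (3, 2) = (3.8, 2.8).

Step 2 — sample covariance matrix, S[i,j] = (1/(n-1)) · Σ_k (x_{k,i} - mean_i) · (x_{k,j} - mean_j), divisor n-1 = 4:
  S[A,A] = ((2.2)·(2.2) + (0.2)·(0.2) + (-4.8)·(-4.8) + (1.2)·(1.2) + (1.2)·(1.2)) / 4 = 30.8/4 = 7.7
  S[A,B] = ((2.2)·(3.2) + (0.2)·(-0.8) + (-4.8)·(1.2) + (1.2)·(-3.8) + (1.2)·(0.2)) / 4 = -3.2/4 = -0.8
  S[B,B] = ((3.2)·(3.2) + (-0.8)·(-0.8) + (1.2)·(1.2) + (-3.8)·(-3.8) + (0.2)·(0.2)) / 4 = 26.8/4 = 6.7
  S = [[7.7, -0.8],
 [-0.8, 6.7]].

Step 3 — invert S. det(S) = 7.7·6.7 - (-0.8)² = 50.95.
  S^{-1} = (1/det) · [[d, -b], [-b, a]] = [[0.1315, 0.0157],
 [0.0157, 0.1511]].

Step 4 — quadratic form (x̄ - mu_0)^T · S^{-1} · (x̄ - mu_0):
  S^{-1} · (x̄ - mu_0) = (0.5437, 0.4828),
  (x̄ - mu_0)^T · [...] = (3.8)·(0.5437) + (2.8)·(0.4828) = 3.4179.

Step 5 — scale by n: T² = 5 · 3.4179 = 17.0893.

T² ≈ 17.0893


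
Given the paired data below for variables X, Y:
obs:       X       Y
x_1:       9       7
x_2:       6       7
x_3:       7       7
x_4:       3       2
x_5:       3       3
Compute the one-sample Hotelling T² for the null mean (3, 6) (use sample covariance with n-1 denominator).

Step 1 — sample mean vector:
  mean(X) = (9 + 6 + 7 + 3 + 3) / 5 = 28/5 = 5.6
  mean(Y) = (7 + 7 + 7 + 2 + 3) / 5 = 26/5 = 5.2
  x̄ = (5.6, 5.2),  deviation x̄ - mu_0 = (5.6, 5.2) - (3, 6) = (2.6, -0.8).

Step 2 — sample covariance matrix, S[i,j] = (1/(n-1)) · Σ_k (x_{k,i} - mean_i) · (x_{k,j} - mean_j), divisor n-1 = 4:
  S[X,X] = ((3.4)·(3.4) + (0.4)·(0.4) + (1.4)·(1.4) + (-2.6)·(-2.6) + (-2.6)·(-2.6)) / 4 = 27.2/4 = 6.8
  S[X,Y] = ((3.4)·(1.8) + (0.4)·(1.8) + (1.4)·(1.8) + (-2.6)·(-3.2) + (-2.6)·(-2.2)) / 4 = 23.4/4 = 5.85
  S[Y,Y] = ((1.8)·(1.8) + (1.8)·(1.8) + (1.8)·(1.8) + (-3.2)·(-3.2) + (-2.2)·(-2.2)) / 4 = 24.8/4 = 6.2
  S = [[6.8, 5.85],
 [5.85, 6.2]].

Step 3 — invert S. det(S) = 6.8·6.2 - (5.85)² = 7.9375.
  S^{-1} = (1/det) · [[d, -b], [-b, a]] = [[0.7811, -0.737],
 [-0.737, 0.8567]].

Step 4 — quadratic form (x̄ - mu_0)^T · S^{-1} · (x̄ - mu_0):
  S^{-1} · (x̄ - mu_0) = (2.6205, -2.6016),
  (x̄ - mu_0)^T · [...] = (2.6)·(2.6205) + (-0.8)·(-2.6016) = 8.8945.

Step 5 — scale by n: T² = 5 · 8.8945 = 44.4724.

T² ≈ 44.4724


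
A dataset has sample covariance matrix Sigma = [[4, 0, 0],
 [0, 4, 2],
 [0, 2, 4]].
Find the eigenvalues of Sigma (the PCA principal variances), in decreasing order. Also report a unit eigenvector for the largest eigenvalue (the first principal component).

Step 1 — characteristic polynomial p(λ) = det(λI - Sigma) = λ³ - tr·λ² + c_1·λ - det, where tr = trace, c_1 = sum of the principal 2×2 minors, det = det(Sigma):
  tr = 4 + 4 + 4 = 12,
  c_1 = (4·4 - (0)²) + (4·4 - (0)²) + (4·4 - (2)²) = 16 + 16 + 12 = 44,
  det = 4·(4·4 - (2)²) - (0)·((0)·4 - (2)·(0)) + (0)·((0)·(2) - 4·(0)) = 4·(12) - (0)·(0) + (0)·(0) = 48.
  So p(λ) = λ³ - 12λ² + 44λ - 48.
Step 2 — look for an integer root (rational root theorem: any rational root is an integer divisor of 48). Testing λ = 2:
  p(2) = 8 - 48 + 88 - 48 = 0  ✓
  Dividing out (λ - 2): p(λ) = (λ - 2)(λ² - 10λ + 24).
Step 3 — remaining eigenvalues from the quadratic λ² - 10λ + 24 = 0:
  Δ = 10² - 4·24 = 100 - 96 = 4,  λ = (10 ± √4)/2 = (10 ± 2)/2 = 6 or 4.
  Sorted: λ_1 = 6,  λ_2 = 4,  λ_3 = 2  (check: sum = 12 = tr ✓).

Step 4 — unit eigenvector for λ_1 = 6: v spans the null space of (Sigma - λ_1 I), whose rows are
  r_1 = (-2, 0, 0),  r_2 = (0, -2, 2),  r_3 = (0, 2, -2).
  v is orthogonal to every row, so take v ∝ r_1 × r_2 = ((0)·(2) - (0)·(-2), (0)·(0) - (-2)·(2), (-2)·(-2) - (0)·(0)) = (0, 4, 4).
  Rescale (divide by 4): u = (0, 1, 1).
  ||u|| = √((0)² + (1)² + (1)²) = √(2) ≈ 1.4142,  v_1 = u/||u|| ≈ (0, 0.7071, 0.7071) (||v_1|| = 1).

λ_1 = 6,  λ_2 = 4,  λ_3 = 2;  v_1 ≈ (0, 0.7071, 0.7071)


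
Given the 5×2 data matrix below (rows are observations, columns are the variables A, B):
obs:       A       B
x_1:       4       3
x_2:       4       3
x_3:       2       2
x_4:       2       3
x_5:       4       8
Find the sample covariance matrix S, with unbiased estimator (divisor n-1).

Step 1 — column means:
  mean(A) = (4 + 4 + 2 + 2 + 4) / 5 = 16/5 = 3.2
  mean(B) = (3 + 3 + 2 + 3 + 8) / 5 = 19/5 = 3.8

Step 2 — sample covariance S[i,j] = (1/(n-1)) · Σ_k (x_{k,i} - mean_i) · (x_{k,j} - mean_j), with n-1 = 4.
  S[A,A] = ((0.8)·(0.8) + (0.8)·(0.8) + (-1.2)·(-1.2) + (-1.2)·(-1.2) + (0.8)·(0.8)) / 4 = 4.8/4 = 1.2
  S[A,B] = ((0.8)·(-0.8) + (0.8)·(-0.8) + (-1.2)·(-1.8) + (-1.2)·(-0.8) + (0.8)·(4.2)) / 4 = 5.2/4 = 1.3
  S[B,B] = ((-0.8)·(-0.8) + (-0.8)·(-0.8) + (-1.8)·(-1.8) + (-0.8)·(-0.8) + (4.2)·(4.2)) / 4 = 22.8/4 = 5.7

S is symmetric (S[j,i] = S[i,j]). Assembling:

S = [[1.2, 1.3],
 [1.3, 5.7]]


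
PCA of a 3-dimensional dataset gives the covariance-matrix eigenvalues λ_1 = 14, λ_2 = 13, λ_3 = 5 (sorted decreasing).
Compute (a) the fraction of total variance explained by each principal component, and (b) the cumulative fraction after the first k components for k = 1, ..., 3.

Step 1 — total variance = trace(Sigma) = Σ λ_i = 14 + 13 + 5 = 32.

Step 2 — fraction explained by component i = λ_i / Σ λ:
  PC1: 14/32 = 0.4375
  PC2: 13/32 = 0.4062
  PC3: 5/32 = 0.1562

Step 3 — cumulative fraction after k components = (λ_1 + ... + λ_k) / Σ λ:
  k = 1: 14/32 = 0.4375
  k = 2: (14 + 13)/32 = 27/32 = 0.8438
  k = 3: (14 + 13 + 5)/32 = 32/32 = 1

Summary (fraction, with percent):

explained: PC1 0.4375 (43.75%), PC2 0.4062 (40.62%), PC3 0.1562 (15.62%);  cumulative: 0.4375, 0.8438, 1


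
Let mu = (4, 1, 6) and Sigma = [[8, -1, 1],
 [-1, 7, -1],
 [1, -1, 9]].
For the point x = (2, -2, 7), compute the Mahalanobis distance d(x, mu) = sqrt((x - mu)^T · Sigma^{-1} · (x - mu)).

Step 1 — centre the observation: (x - mu) = (-2, -3, 1).

Step 2 — invert Sigma (cofactor / det for 3×3, or solve directly):
  Sigma^{-1} = [[0.1286, 0.0166, -0.0124],
 [0.0166, 0.1473, 0.0145],
 [-0.0124, 0.0145, 0.1141]].

Step 3 — form the quadratic (x - mu)^T · Sigma^{-1} · (x - mu):
  Sigma^{-1} · (x - mu) = (-0.3195, -0.4606, 0.0954).
  (x - mu)^T · [Sigma^{-1} · (x - mu)] = (-2)·(-0.3195) + (-3)·(-0.4606) + (1)·(0.0954) = 2.1162.

Step 4 — take square root: d = √(2.1162) ≈ 1.4547.

d(x, mu) = √(2.1162) ≈ 1.4547


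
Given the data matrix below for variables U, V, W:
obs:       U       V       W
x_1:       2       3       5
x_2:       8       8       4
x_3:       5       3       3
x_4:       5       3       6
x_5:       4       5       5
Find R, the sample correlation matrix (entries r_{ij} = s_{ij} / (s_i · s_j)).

Step 1 — column means:
  mean(U) = (2 + 8 + 5 + 5 + 4) / 5 = 24/5 = 4.8
  mean(V) = (3 + 8 + 3 + 3 + 5) / 5 = 22/5 = 4.4
  mean(W) = (5 + 4 + 3 + 6 + 5) / 5 = 23/5 = 4.6

Step 2 — sample variances and covariances s[i,j] = (1/(n-1)) · Σ_k (x_{k,i} - mean_i) · (x_{k,j} - mean_j), with n-1 = 4:
  s[U,U] = ((-2.8)·(-2.8) + (3.2)·(3.2) + (0.2)·(0.2) + (0.2)·(0.2) + (-0.8)·(-0.8)) / 4 = 18.8/4 = 4.7
  s[U,V] = ((-2.8)·(-1.4) + (3.2)·(3.6) + (0.2)·(-1.4) + (0.2)·(-1.4) + (-0.8)·(0.6)) / 4 = 14.4/4 = 3.6
  s[U,W] = ((-2.8)·(0.4) + (3.2)·(-0.6) + (0.2)·(-1.6) + (0.2)·(1.4) + (-0.8)·(0.4)) / 4 = -3.4/4 = -0.85
  s[V,V] = ((-1.4)·(-1.4) + (3.6)·(3.6) + (-1.4)·(-1.4) + (-1.4)·(-1.4) + (0.6)·(0.6)) / 4 = 19.2/4 = 4.8
  s[V,W] = ((-1.4)·(0.4) + (3.6)·(-0.6) + (-1.4)·(-1.6) + (-1.4)·(1.4) + (0.6)·(0.4)) / 4 = -2.2/4 = -0.55
  s[W,W] = ((0.4)·(0.4) + (-0.6)·(-0.6) + (-1.6)·(-1.6) + (1.4)·(1.4) + (0.4)·(0.4)) / 4 = 5.2/4 = 1.3
  Sample standard deviations s_i = √(s[i,i]):
  s(U) = √(4.7) = 2.1679
  s(V) = √(4.8) = 2.1909
  s(W) = √(1.3) = 1.1402

Step 3 — r_{ij} = s_{ij} / (s_i · s_j):
  r[U,U] = 1 (diagonal).
  r[U,V] = 3.6 / (2.1679 · 2.1909) = 3.6 / 4.7497 = 0.7579
  r[U,W] = -0.85 / (2.1679 · 1.1402) = -0.85 / 2.4718 = -0.3439
  r[V,V] = 1 (diagonal).
  r[V,W] = -0.55 / (2.1909 · 1.1402) = -0.55 / 2.498 = -0.2202
  r[W,W] = 1 (diagonal).

R is symmetric with unit diagonal. Assembling:

R = [[1, 0.7579, -0.3439],
 [0.7579, 1, -0.2202],
 [-0.3439, -0.2202, 1]]


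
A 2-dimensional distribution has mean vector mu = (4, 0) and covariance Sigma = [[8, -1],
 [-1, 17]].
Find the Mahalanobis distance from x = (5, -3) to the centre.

Step 1 — centre the observation: (x - mu) = (1, -3).

Step 2 — invert Sigma. det(Sigma) = 8·17 - (-1)² = 135.
  Sigma^{-1} = (1/det) · [[d, -b], [-b, a]] = [[0.1259, 0.0074],
 [0.0074, 0.0593]].

Step 3 — form the quadratic (x - mu)^T · Sigma^{-1} · (x - mu):
  Sigma^{-1} · (x - mu) = (0.1037, -0.1704).
  (x - mu)^T · [Sigma^{-1} · (x - mu)] = (1)·(0.1037) + (-3)·(-0.1704) = 0.6148.

Step 4 — take square root: d = √(0.6148) ≈ 0.7841.

d(x, mu) = √(0.6148) ≈ 0.7841


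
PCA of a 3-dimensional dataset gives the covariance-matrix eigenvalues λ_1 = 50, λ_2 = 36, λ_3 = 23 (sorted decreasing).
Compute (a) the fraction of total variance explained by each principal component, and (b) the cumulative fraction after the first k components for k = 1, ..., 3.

Step 1 — total variance = trace(Sigma) = Σ λ_i = 50 + 36 + 23 = 109.

Step 2 — fraction explained by component i = λ_i / Σ λ:
  PC1: 50/109 = 0.4587
  PC2: 36/109 = 0.3303
  PC3: 23/109 = 0.211

Step 3 — cumulative fraction after k components = (λ_1 + ... + λ_k) / Σ λ:
  k = 1: 50/109 = 0.4587
  k = 2: (50 + 36)/109 = 86/109 = 0.789
  k = 3: (50 + 36 + 23)/109 = 109/109 = 1

Summary (fraction, with percent):

explained: PC1 0.4587 (45.87%), PC2 0.3303 (33.03%), PC3 0.211 (21.1%);  cumulative: 0.4587, 0.789, 1


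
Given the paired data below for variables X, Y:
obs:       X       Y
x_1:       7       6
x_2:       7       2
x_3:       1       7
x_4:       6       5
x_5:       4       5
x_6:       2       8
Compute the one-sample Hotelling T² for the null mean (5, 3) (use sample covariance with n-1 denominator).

Step 1 — sample mean vector:
  mean(X) = (7 + 7 + 1 + 6 + 4 + 2) / 6 = 27/6 = 4.5
  mean(Y) = (6 + 2 + 7 + 5 + 5 + 8) / 6 = 33/6 = 5.5
  x̄ = (4.5, 5.5),  deviation x̄ - mu_0 = (4.5, 5.5) - (5, 3) = (-0.5, 2.5).

Step 2 — sample covariance matrix, S[i,j] = (1/(n-1)) · Σ_k (x_{k,i} - mean_i) · (x_{k,j} - mean_j), divisor n-1 = 5:
  S[X,X] = ((2.5)·(2.5) + (2.5)·(2.5) + (-3.5)·(-3.5) + (1.5)·(1.5) + (-0.5)·(-0.5) + (-2.5)·(-2.5)) / 5 = 33.5/5 = 6.7
  S[X,Y] = ((2.5)·(0.5) + (2.5)·(-3.5) + (-3.5)·(1.5) + (1.5)·(-0.5) + (-0.5)·(-0.5) + (-2.5)·(2.5)) / 5 = -19.5/5 = -3.9
  S[Y,Y] = ((0.5)·(0.5) + (-3.5)·(-3.5) + (1.5)·(1.5) + (-0.5)·(-0.5) + (-0.5)·(-0.5) + (2.5)·(2.5)) / 5 = 21.5/5 = 4.3
  S = [[6.7, -3.9],
 [-3.9, 4.3]].

Step 3 — invert S. det(S) = 6.7·4.3 - (-3.9)² = 13.6.
  S^{-1} = (1/det) · [[d, -b], [-b, a]] = [[0.3162, 0.2868],
 [0.2868, 0.4926]].

Step 4 — quadratic form (x̄ - mu_0)^T · S^{-1} · (x̄ - mu_0):
  S^{-1} · (x̄ - mu_0) = (0.5588, 1.0882),
  (x̄ - mu_0)^T · [...] = (-0.5)·(0.5588) + (2.5)·(1.0882) = 2.4412.

Step 5 — scale by n: T² = 6 · 2.4412 = 14.6471.

T² ≈ 14.6471


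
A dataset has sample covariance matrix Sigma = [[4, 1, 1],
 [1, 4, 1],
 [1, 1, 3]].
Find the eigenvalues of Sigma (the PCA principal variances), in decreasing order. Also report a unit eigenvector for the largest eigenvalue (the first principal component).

Step 1 — characteristic polynomial p(λ) = det(λI - Sigma) = λ³ - tr·λ² + c_1·λ - det, where tr = trace, c_1 = sum of the principal 2×2 minors, det = det(Sigma):
  tr = 4 + 4 + 3 = 11,
  c_1 = (4·4 - (1)²) + (4·3 - (1)²) + (4·3 - (1)²) = 15 + 11 + 11 = 37,
  det = 4·(4·3 - (1)²) - (1)·((1)·3 - (1)·(1)) + (1)·((1)·(1) - 4·(1)) = 4·(11) - (1)·(2) + (1)·(-3) = 39.
  So p(λ) = λ³ - 11λ² + 37λ - 39.
Step 2 — look for an integer root (rational root theorem: any rational root is an integer divisor of 39). Testing λ = 3:
  p(3) = 27 - 99 + 111 - 39 = 0  ✓
  Dividing out (λ - 3): p(λ) = (λ - 3)(λ² - 8λ + 13).
Step 3 — remaining eigenvalues from the quadratic λ² - 8λ + 13 = 0:
  Δ = 8² - 4·13 = 64 - 52 = 12,  λ = (8 ± √12)/2 = (8 ± 3.4641)/2 ≈ 5.7321 or 2.2679.
  Sorted: λ_1 = 5.7321,  λ_2 = 3,  λ_3 = 2.2679  (check: sum = 11 = tr ✓).

Step 4 — unit eigenvector for λ_1 ≈ 5.7321: v spans the null space of (Sigma - λ_1 I), whose rows are
  r_1 = (-1.7321, 1, 1),  r_2 = (1, -1.7321, 1),  r_3 = (1, 1, -2.7321).
  v is orthogonal to every row, so take v ∝ r_1 × r_2 = ((1)·(1) - (1)·(-1.7321), (1)·(1) - (-1.7321)·(1), (-1.7321)·(-1.7321) - (1)·(1)) ≈ (2.7321, 2.7321, 2).
  Let u = (2.7321, 2.7321, 2).
  ||u|| = √((2.7321)² + (2.7321)² + (2)²) = √(18.9282) ≈ 4.3507,  v_1 = u/||u|| ≈ (0.628, 0.628, 0.4597) (||v_1|| = 1).

λ_1 = 5.7321,  λ_2 = 3,  λ_3 = 2.2679;  v_1 ≈ (0.628, 0.628, 0.4597)


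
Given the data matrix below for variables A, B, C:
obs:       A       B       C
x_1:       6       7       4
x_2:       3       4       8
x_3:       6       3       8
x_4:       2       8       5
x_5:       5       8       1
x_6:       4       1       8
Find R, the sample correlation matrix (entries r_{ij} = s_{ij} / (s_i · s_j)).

Step 1 — column means:
  mean(A) = (6 + 3 + 6 + 2 + 5 + 4) / 6 = 26/6 = 4.3333
  mean(B) = (7 + 4 + 3 + 8 + 8 + 1) / 6 = 31/6 = 5.1667
  mean(C) = (4 + 8 + 8 + 5 + 1 + 8) / 6 = 34/6 = 5.6667

Step 2 — sample variances and covariances s[i,j] = (1/(n-1)) · Σ_k (x_{k,i} - mean_i) · (x_{k,j} - mean_j), with n-1 = 5:
  s[A,A] = ((1.6667)·(1.6667) + (-1.3333)·(-1.3333) + (1.6667)·(1.6667) + (-2.3333)·(-2.3333) + (0.6667)·(0.6667) + (-0.3333)·(-0.3333)) / 5 = 13.3333/5 = 2.6667
  s[A,B] = ((1.6667)·(1.8333) + (-1.3333)·(-1.1667) + (1.6667)·(-2.1667) + (-2.3333)·(2.8333) + (0.6667)·(2.8333) + (-0.3333)·(-4.1667)) / 5 = -2.3333/5 = -0.4667
  s[A,C] = ((1.6667)·(-1.6667) + (-1.3333)·(2.3333) + (1.6667)·(2.3333) + (-2.3333)·(-0.6667) + (0.6667)·(-4.6667) + (-0.3333)·(2.3333)) / 5 = -4.3333/5 = -0.8667
  s[B,B] = ((1.8333)·(1.8333) + (-1.1667)·(-1.1667) + (-2.1667)·(-2.1667) + (2.8333)·(2.8333) + (2.8333)·(2.8333) + (-4.1667)·(-4.1667)) / 5 = 42.8333/5 = 8.5667
  s[B,C] = ((1.8333)·(-1.6667) + (-1.1667)·(2.3333) + (-2.1667)·(2.3333) + (2.8333)·(-0.6667) + (2.8333)·(-4.6667) + (-4.1667)·(2.3333)) / 5 = -35.6667/5 = -7.1333
  s[C,C] = ((-1.6667)·(-1.6667) + (2.3333)·(2.3333) + (2.3333)·(2.3333) + (-0.6667)·(-0.6667) + (-4.6667)·(-4.6667) + (2.3333)·(2.3333)) / 5 = 41.3333/5 = 8.2667
  Sample standard deviations s_i = √(s[i,i]):
  s(A) = √(2.6667) = 1.633
  s(B) = √(8.5667) = 2.9269
  s(C) = √(8.2667) = 2.8752

Step 3 — r_{ij} = s_{ij} / (s_i · s_j):
  r[A,A] = 1 (diagonal).
  r[A,B] = -0.4667 / (1.633 · 2.9269) = -0.4667 / 4.7796 = -0.0976
  r[A,C] = -0.8667 / (1.633 · 2.8752) = -0.8667 / 4.6952 = -0.1846
  r[B,B] = 1 (diagonal).
  r[B,C] = -7.1333 / (2.9269 · 2.8752) = -7.1333 / 8.4153 = -0.8477
  r[C,C] = 1 (diagonal).

R is symmetric with unit diagonal. Assembling:

R = [[1, -0.0976, -0.1846],
 [-0.0976, 1, -0.8477],
 [-0.1846, -0.8477, 1]]


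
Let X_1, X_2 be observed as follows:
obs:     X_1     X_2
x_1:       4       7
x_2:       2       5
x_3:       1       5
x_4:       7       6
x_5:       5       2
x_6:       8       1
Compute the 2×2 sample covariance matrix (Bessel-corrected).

Step 1 — column means:
  mean(X_1) = (4 + 2 + 1 + 7 + 5 + 8) / 6 = 27/6 = 4.5
  mean(X_2) = (7 + 5 + 5 + 6 + 2 + 1) / 6 = 26/6 = 4.3333

Step 2 — sample covariance S[i,j] = (1/(n-1)) · Σ_k (x_{k,i} - mean_i) · (x_{k,j} - mean_j), with n-1 = 5.
  S[X_1,X_1] = ((-0.5)·(-0.5) + (-2.5)·(-2.5) + (-3.5)·(-3.5) + (2.5)·(2.5) + (0.5)·(0.5) + (3.5)·(3.5)) / 5 = 37.5/5 = 7.5
  S[X_1,X_2] = ((-0.5)·(2.6667) + (-2.5)·(0.6667) + (-3.5)·(0.6667) + (2.5)·(1.6667) + (0.5)·(-2.3333) + (3.5)·(-3.3333)) / 5 = -14/5 = -2.8
  S[X_2,X_2] = ((2.6667)·(2.6667) + (0.6667)·(0.6667) + (0.6667)·(0.6667) + (1.6667)·(1.6667) + (-2.3333)·(-2.3333) + (-3.3333)·(-3.3333)) / 5 = 27.3333/5 = 5.4667

S is symmetric (S[j,i] = S[i,j]). Assembling:

S = [[7.5, -2.8],
 [-2.8, 5.4667]]


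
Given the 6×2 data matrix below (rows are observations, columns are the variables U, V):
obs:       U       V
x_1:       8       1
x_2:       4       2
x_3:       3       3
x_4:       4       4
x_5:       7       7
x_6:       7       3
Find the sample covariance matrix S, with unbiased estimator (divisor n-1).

Step 1 — column means:
  mean(U) = (8 + 4 + 3 + 4 + 7 + 7) / 6 = 33/6 = 5.5
  mean(V) = (1 + 2 + 3 + 4 + 7 + 3) / 6 = 20/6 = 3.3333

Step 2 — sample covariance S[i,j] = (1/(n-1)) · Σ_k (x_{k,i} - mean_i) · (x_{k,j} - mean_j), with n-1 = 5.
  S[U,U] = ((2.5)·(2.5) + (-1.5)·(-1.5) + (-2.5)·(-2.5) + (-1.5)·(-1.5) + (1.5)·(1.5) + (1.5)·(1.5)) / 5 = 21.5/5 = 4.3
  S[U,V] = ((2.5)·(-2.3333) + (-1.5)·(-1.3333) + (-2.5)·(-0.3333) + (-1.5)·(0.6667) + (1.5)·(3.6667) + (1.5)·(-0.3333)) / 5 = 1/5 = 0.2
  S[V,V] = ((-2.3333)·(-2.3333) + (-1.3333)·(-1.3333) + (-0.3333)·(-0.3333) + (0.6667)·(0.6667) + (3.6667)·(3.6667) + (-0.3333)·(-0.3333)) / 5 = 21.3333/5 = 4.2667

S is symmetric (S[j,i] = S[i,j]). Assembling:

S = [[4.3, 0.2],
 [0.2, 4.2667]]


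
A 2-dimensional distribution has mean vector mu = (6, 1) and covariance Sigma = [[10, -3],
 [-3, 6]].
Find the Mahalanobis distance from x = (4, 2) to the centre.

Step 1 — centre the observation: (x - mu) = (-2, 1).

Step 2 — invert Sigma. det(Sigma) = 10·6 - (-3)² = 51.
  Sigma^{-1} = (1/det) · [[d, -b], [-b, a]] = [[0.1176, 0.0588],
 [0.0588, 0.1961]].

Step 3 — form the quadratic (x - mu)^T · Sigma^{-1} · (x - mu):
  Sigma^{-1} · (x - mu) = (-0.1765, 0.0784).
  (x - mu)^T · [Sigma^{-1} · (x - mu)] = (-2)·(-0.1765) + (1)·(0.0784) = 0.4314.

Step 4 — take square root: d = √(0.4314) ≈ 0.6568.

d(x, mu) = √(0.4314) ≈ 0.6568


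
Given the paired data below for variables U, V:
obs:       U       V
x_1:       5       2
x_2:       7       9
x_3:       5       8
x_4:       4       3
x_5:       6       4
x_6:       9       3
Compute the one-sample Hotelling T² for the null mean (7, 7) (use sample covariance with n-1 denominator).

Step 1 — sample mean vector:
  mean(U) = (5 + 7 + 5 + 4 + 6 + 9) / 6 = 36/6 = 6
  mean(V) = (2 + 9 + 8 + 3 + 4 + 3) / 6 = 29/6 = 4.8333
  x̄ = (6, 4.8333),  deviation x̄ - mu_0 = (6, 4.8333) - (7, 7) = (-1, -2.1667).

Step 2 — sample covariance matrix, S[i,j] = (1/(n-1)) · Σ_k (x_{k,i} - mean_i) · (x_{k,j} - mean_j), divisor n-1 = 5:
  S[U,U] = ((-1)·(-1) + (1)·(1) + (-1)·(-1) + (-2)·(-2) + (0)·(0) + (3)·(3)) / 5 = 16/5 = 3.2
  S[U,V] = ((-1)·(-2.8333) + (1)·(4.1667) + (-1)·(3.1667) + (-2)·(-1.8333) + (0)·(-0.8333) + (3)·(-1.8333)) / 5 = 2/5 = 0.4
  S[V,V] = ((-2.8333)·(-2.8333) + (4.1667)·(4.1667) + (3.1667)·(3.1667) + (-1.8333)·(-1.8333) + (-0.8333)·(-0.8333) + (-1.8333)·(-1.8333)) / 5 = 42.8333/5 = 8.5667
  S = [[3.2, 0.4],
 [0.4, 8.5667]].

Step 3 — invert S. det(S) = 3.2·8.5667 - (0.4)² = 27.2533.
  S^{-1} = (1/det) · [[d, -b], [-b, a]] = [[0.3143, -0.0147],
 [-0.0147, 0.1174]].

Step 4 — quadratic form (x̄ - mu_0)^T · S^{-1} · (x̄ - mu_0):
  S^{-1} · (x̄ - mu_0) = (-0.2825, -0.2397),
  (x̄ - mu_0)^T · [...] = (-1)·(-0.2825) + (-2.1667)·(-0.2397) = 0.8019.

Step 5 — scale by n: T² = 6 · 0.8019 = 4.8116.

T² ≈ 4.8116


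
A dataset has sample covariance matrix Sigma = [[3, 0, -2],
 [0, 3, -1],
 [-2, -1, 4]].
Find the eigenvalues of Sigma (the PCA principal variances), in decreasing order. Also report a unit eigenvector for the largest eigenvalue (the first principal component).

Step 1 — characteristic polynomial p(λ) = det(λI - Sigma) = λ³ - tr·λ² + c_1·λ - det, where tr = trace, c_1 = sum of the principal 2×2 minors, det = det(Sigma):
  tr = 3 + 3 + 4 = 10,
  c_1 = (3·3 - (0)²) + (3·4 - (-2)²) + (3·4 - (-1)²) = 9 + 8 + 11 = 28,
  det = 3·(3·4 - (-1)²) - (0)·((0)·4 - (-1)·(-2)) + (-2)·((0)·(-1) - 3·(-2)) = 3·(11) - (0)·(-2) + (-2)·(6) = 21.
  So p(λ) = λ³ - 10λ² + 28λ - 21.
Step 2 — look for an integer root (rational root theorem: any rational root is an integer divisor of 21). Testing λ = 3:
  p(3) = 27 - 90 + 84 - 21 = 0  ✓
  Dividing out (λ - 3): p(λ) = (λ - 3)(λ² - 7λ + 7).
Step 3 — remaining eigenvalues from the quadratic λ² - 7λ + 7 = 0:
  Δ = 7² - 4·7 = 49 - 28 = 21,  λ = (7 ± √21)/2 = (7 ± 4.5826)/2 ≈ 5.7913 or 1.2087.
  Sorted: λ_1 = 5.7913,  λ_2 = 3,  λ_3 = 1.2087  (check: sum = 10 = tr ✓).

Step 4 — unit eigenvector for λ_1 ≈ 5.7913: v spans the null space of (Sigma - λ_1 I), whose rows are
  r_1 = (-2.7913, 0, -2),  r_2 = (0, -2.7913, -1),  r_3 = (-2, -1, -1.7913).
  v is orthogonal to every row, so take v ∝ r_1 × r_2 = ((0)·(-1) - (-2)·(-2.7913), (-2)·(0) - (-2.7913)·(-1), (-2.7913)·(-2.7913) - (0)·(0)) ≈ (-5.5826, -2.7913, 7.7913).
  Rescale (multiply by -1 so the first nonzero entry is positive): u = (5.5826, 2.7913, -7.7913).
  ||u|| = √((5.5826)² + (2.7913)² + (-7.7913)²) = √(99.6606) ≈ 9.983,  v_1 = u/||u|| ≈ (0.5592, 0.2796, -0.7805) (||v_1|| = 1).

λ_1 = 5.7913,  λ_2 = 3,  λ_3 = 1.2087;  v_1 ≈ (0.5592, 0.2796, -0.7805)


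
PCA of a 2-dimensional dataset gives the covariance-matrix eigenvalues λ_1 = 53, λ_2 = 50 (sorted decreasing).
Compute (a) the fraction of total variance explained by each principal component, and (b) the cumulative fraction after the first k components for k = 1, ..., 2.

Step 1 — total variance = trace(Sigma) = Σ λ_i = 53 + 50 = 103.

Step 2 — fraction explained by component i = λ_i / Σ λ:
  PC1: 53/103 = 0.5146
  PC2: 50/103 = 0.4854

Step 3 — cumulative fraction after k components = (λ_1 + ... + λ_k) / Σ λ:
  k = 1: 53/103 = 0.5146
  k = 2: (53 + 50)/103 = 103/103 = 1

Summary (fraction, with percent):

explained: PC1 0.5146 (51.46%), PC2 0.4854 (48.54%);  cumulative: 0.5146, 1


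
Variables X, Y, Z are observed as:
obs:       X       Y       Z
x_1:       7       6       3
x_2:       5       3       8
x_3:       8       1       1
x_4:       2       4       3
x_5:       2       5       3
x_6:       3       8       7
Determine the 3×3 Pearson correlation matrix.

Step 1 — column means:
  mean(X) = (7 + 5 + 8 + 2 + 2 + 3) / 6 = 27/6 = 4.5
  mean(Y) = (6 + 3 + 1 + 4 + 5 + 8) / 6 = 27/6 = 4.5
  mean(Z) = (3 + 8 + 1 + 3 + 3 + 7) / 6 = 25/6 = 4.1667

Step 2 — sample variances and covariances s[i,j] = (1/(n-1)) · Σ_k (x_{k,i} - mean_i) · (x_{k,j} - mean_j), with n-1 = 5:
  s[X,X] = ((2.5)·(2.5) + (0.5)·(0.5) + (3.5)·(3.5) + (-2.5)·(-2.5) + (-2.5)·(-2.5) + (-1.5)·(-1.5)) / 5 = 33.5/5 = 6.7
  s[X,Y] = ((2.5)·(1.5) + (0.5)·(-1.5) + (3.5)·(-3.5) + (-2.5)·(-0.5) + (-2.5)·(0.5) + (-1.5)·(3.5)) / 5 = -14.5/5 = -2.9
  s[X,Z] = ((2.5)·(-1.1667) + (0.5)·(3.8333) + (3.5)·(-3.1667) + (-2.5)·(-1.1667) + (-2.5)·(-1.1667) + (-1.5)·(2.8333)) / 5 = -10.5/5 = -2.1
  s[Y,Y] = ((1.5)·(1.5) + (-1.5)·(-1.5) + (-3.5)·(-3.5) + (-0.5)·(-0.5) + (0.5)·(0.5) + (3.5)·(3.5)) / 5 = 29.5/5 = 5.9
  s[Y,Z] = ((1.5)·(-1.1667) + (-1.5)·(3.8333) + (-3.5)·(-3.1667) + (-0.5)·(-1.1667) + (0.5)·(-1.1667) + (3.5)·(2.8333)) / 5 = 13.5/5 = 2.7
  s[Z,Z] = ((-1.1667)·(-1.1667) + (3.8333)·(3.8333) + (-3.1667)·(-3.1667) + (-1.1667)·(-1.1667) + (-1.1667)·(-1.1667) + (2.8333)·(2.8333)) / 5 = 36.8333/5 = 7.3667
  Sample standard deviations s_i = √(s[i,i]):
  s(X) = √(6.7) = 2.5884
  s(Y) = √(5.9) = 2.429
  s(Z) = √(7.3667) = 2.7142

Step 3 — r_{ij} = s_{ij} / (s_i · s_j):
  r[X,X] = 1 (diagonal).
  r[X,Y] = -2.9 / (2.5884 · 2.429) = -2.9 / 6.2873 = -0.4612
  r[X,Z] = -2.1 / (2.5884 · 2.7142) = -2.1 / 7.0254 = -0.2989
  r[Y,Y] = 1 (diagonal).
  r[Y,Z] = 2.7 / (2.429 · 2.7142) = 2.7 / 6.5927 = 0.4095
  r[Z,Z] = 1 (diagonal).

R is symmetric with unit diagonal. Assembling:

R = [[1, -0.4612, -0.2989],
 [-0.4612, 1, 0.4095],
 [-0.2989, 0.4095, 1]]


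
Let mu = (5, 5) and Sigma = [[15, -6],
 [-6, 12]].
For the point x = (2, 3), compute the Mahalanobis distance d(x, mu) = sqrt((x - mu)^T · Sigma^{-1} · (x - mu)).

Step 1 — centre the observation: (x - mu) = (-3, -2).

Step 2 — invert Sigma. det(Sigma) = 15·12 - (-6)² = 144.
  Sigma^{-1} = (1/det) · [[d, -b], [-b, a]] = [[0.0833, 0.0417],
 [0.0417, 0.1042]].

Step 3 — form the quadratic (x - mu)^T · Sigma^{-1} · (x - mu):
  Sigma^{-1} · (x - mu) = (-0.3333, -0.3333).
  (x - mu)^T · [Sigma^{-1} · (x - mu)] = (-3)·(-0.3333) + (-2)·(-0.3333) = 1.6667.

Step 4 — take square root: d = √(1.6667) ≈ 1.291.

d(x, mu) = √(1.6667) ≈ 1.291


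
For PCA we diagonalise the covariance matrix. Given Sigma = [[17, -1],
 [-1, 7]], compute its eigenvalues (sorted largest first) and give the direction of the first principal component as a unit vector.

Step 1 — characteristic polynomial of 2×2 Sigma:
  det(Sigma - λI) = λ² - trace · λ + det = 0.
  trace = 17 + 7 = 24, det = 17·7 - (-1)² = 118.
Step 2 — discriminant:
  Δ = trace² - 4·det = 576 - 472 = 104.
Step 3 — eigenvalues:
  λ = (trace ± √Δ)/2 = (24 ± 10.198)/2,
  λ_1 = 17.099,  λ_2 = 6.901.

Step 4 — unit eigenvector for λ_1: solve (Sigma - λ_1 I)v = 0. First row:
  (17 - 17.099)·v_x + (-1)·v_y = 0, i.e. (-0.099)·v_x + (-1)·v_y = 0,
  so v ∝ (b, λ_1 - a) = (-1, 0.099); multiply by -1 so the first entry is positive: u = (1, -0.099).
  ||u|| = √((1)² + (-0.099)²) = √(1.0098) ≈ 1.0049,
  v_1 = u/||u|| ≈ (0.9951, -0.0985) (||v_1|| = 1).

λ_1 = 17.099,  λ_2 = 6.901;  v_1 ≈ (0.9951, -0.0985)
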